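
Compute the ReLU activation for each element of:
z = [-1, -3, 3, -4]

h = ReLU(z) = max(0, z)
h = [0, 0, 3, 0]

ReLU applied element-wise: max(0,-1)=0, max(0,-3)=0, max(0,3)=3, max(0,-4)=0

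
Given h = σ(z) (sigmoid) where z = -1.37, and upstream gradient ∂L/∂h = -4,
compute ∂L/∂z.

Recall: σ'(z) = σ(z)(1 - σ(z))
∂L/∂z = -0.6463

σ(-1.37) = 0.2026
σ'(-1.37) = σ(-1.37)(1 - σ(-1.37)) = 0.2026 × 0.7974 = 0.1616
∂L/∂z = ∂L/∂h · σ'(z) = -4 × 0.1616 = -0.6463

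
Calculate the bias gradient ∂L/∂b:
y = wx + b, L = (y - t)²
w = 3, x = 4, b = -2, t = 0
∂L/∂b = 20

y = wx + b = (3)(4) + -2 = 10
∂L/∂y = 2(y - t) = 2(10 - 0) = 20
∂y/∂b = 1
∂L/∂b = ∂L/∂y · ∂y/∂b = 20 × 1 = 20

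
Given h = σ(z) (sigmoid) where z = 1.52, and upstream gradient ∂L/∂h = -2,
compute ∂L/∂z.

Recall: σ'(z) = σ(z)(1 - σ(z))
∂L/∂z = -0.2945

σ(1.52) = 0.8205
σ'(1.52) = σ(1.52)(1 - σ(1.52)) = 0.8205 × 0.1795 = 0.1473
∂L/∂z = ∂L/∂h · σ'(z) = -2 × 0.1473 = -0.2945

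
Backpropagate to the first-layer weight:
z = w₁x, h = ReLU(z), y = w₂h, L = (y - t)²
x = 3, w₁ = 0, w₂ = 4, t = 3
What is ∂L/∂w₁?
∂L/∂w₁ = 0

Forward pass:
z = w₁x = 0×3 = 0
h = ReLU(0) = 0
y = w₂h = 4×0 = 0

Backward pass:
∂L/∂y = 2(y - t) = 2(0 - 3) = -6
∂y/∂h = w₂ = 4
∂h/∂z = 0 (ReLU derivative)
∂z/∂w₁ = x = 3

∂L/∂w₁ = -6 × 4 × 0 × 3 = 0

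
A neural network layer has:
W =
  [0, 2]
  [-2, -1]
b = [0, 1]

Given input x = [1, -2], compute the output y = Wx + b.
y = [-4, 1]

Wx = [0×1 + 2×-2, -2×1 + -1×-2]
   = [-4, 0]
y = Wx + b = [-4 + 0, 0 + 1] = [-4, 1]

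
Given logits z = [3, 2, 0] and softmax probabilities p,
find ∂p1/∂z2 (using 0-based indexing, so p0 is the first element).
∂p1/∂z2 = -0.009113

p = softmax(z) = [0.7054, 0.2595, 0.03512]
p1 = 0.2595, p2 = 0.03512

∂p1/∂z2 = -p1 × p2 = -0.2595 × 0.03512 = -0.009113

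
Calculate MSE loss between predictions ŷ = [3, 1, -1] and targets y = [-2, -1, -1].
MSE = 9.667

MSE = (1/3)((3--2)² + (1--1)² + (-1--1)²) = (1/3)(25 + 4 + 0) = 9.667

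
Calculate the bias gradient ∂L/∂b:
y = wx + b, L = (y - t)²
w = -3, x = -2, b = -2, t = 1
∂L/∂b = 6

y = wx + b = (-3)(-2) + -2 = 4
∂L/∂y = 2(y - t) = 2(4 - 1) = 6
∂y/∂b = 1
∂L/∂b = ∂L/∂y · ∂y/∂b = 6 × 1 = 6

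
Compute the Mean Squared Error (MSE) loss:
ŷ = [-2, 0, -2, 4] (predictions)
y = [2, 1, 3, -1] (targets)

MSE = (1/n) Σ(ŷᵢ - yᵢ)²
MSE = 16.75

MSE = (1/4)((-2-2)² + (0-1)² + (-2-3)² + (4--1)²) = (1/4)(16 + 1 + 25 + 25) = 16.75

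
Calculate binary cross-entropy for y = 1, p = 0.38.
L = 0.9676

L = -1·log(0.38) - 0·log(0.62) = -log(0.38) = 0.9676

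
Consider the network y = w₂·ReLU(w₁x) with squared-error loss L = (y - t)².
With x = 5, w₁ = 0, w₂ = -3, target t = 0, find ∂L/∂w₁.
∂L/∂w₁ = 0

Forward pass:
z = w₁x = 0×5 = 0
h = ReLU(0) = 0
y = w₂h = -3×0 = 0

Backward pass:
∂L/∂y = 2(y - t) = 2(0 - 0) = 0
∂y/∂h = w₂ = -3
∂h/∂z = 0 (ReLU derivative)
∂z/∂w₁ = x = 5

∂L/∂w₁ = 0 × -3 × 0 × 5 = 0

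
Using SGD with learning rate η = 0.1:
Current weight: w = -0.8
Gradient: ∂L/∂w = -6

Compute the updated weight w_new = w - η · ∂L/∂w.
w_new = -0.2

w_new = w - η·∂L/∂w = -0.8 - 0.1×(-6) = -0.8 - (-0.6) = -0.2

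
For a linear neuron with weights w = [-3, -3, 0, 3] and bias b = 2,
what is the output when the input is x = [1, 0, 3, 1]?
y = 2

y = (-3)(1) + (-3)(0) + (0)(3) + (3)(1) + 2 = 2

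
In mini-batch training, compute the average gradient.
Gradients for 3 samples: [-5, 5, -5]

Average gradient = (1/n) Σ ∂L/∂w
Average gradient = -1.667

Average = (1/3)(-5 + 5 + -5) = -5/3 = -1.667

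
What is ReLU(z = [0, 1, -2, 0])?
h = [0, 1, 0, 0]

ReLU applied element-wise: max(0,0)=0, max(0,1)=1, max(0,-2)=0, max(0,0)=0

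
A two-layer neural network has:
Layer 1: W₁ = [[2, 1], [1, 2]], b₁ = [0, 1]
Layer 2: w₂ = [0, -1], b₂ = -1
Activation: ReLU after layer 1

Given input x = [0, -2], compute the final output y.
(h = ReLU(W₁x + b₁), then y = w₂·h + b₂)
y = -1

Layer 1 pre-activation: z₁ = [-2, -3]
After ReLU: h = [0, 0]
Layer 2 output: y = 0×0 + -1×0 + -1 = -1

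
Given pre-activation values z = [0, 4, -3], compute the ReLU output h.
h = [0, 4, 0]

ReLU applied element-wise: max(0,0)=0, max(0,4)=4, max(0,-3)=0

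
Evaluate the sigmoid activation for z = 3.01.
0.953

sigmoid(3.01) = 1/(1 + e^(-3.01)) = 1/(1 + 0.04929) = 0.953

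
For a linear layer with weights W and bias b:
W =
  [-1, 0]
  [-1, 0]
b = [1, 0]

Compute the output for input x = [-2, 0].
y = [3, 2]

Wx = [-1×-2 + 0×0, -1×-2 + 0×0]
   = [2, 2]
y = Wx + b = [2 + 1, 2 + 0] = [3, 2]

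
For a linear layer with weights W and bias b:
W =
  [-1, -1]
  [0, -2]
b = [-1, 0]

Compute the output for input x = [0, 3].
y = [-4, -6]

Wx = [-1×0 + -1×3, 0×0 + -2×3]
   = [-3, -6]
y = Wx + b = [-3 + -1, -6 + 0] = [-4, -6]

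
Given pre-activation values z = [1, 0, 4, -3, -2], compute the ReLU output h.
h = [1, 0, 4, 0, 0]

ReLU applied element-wise: max(0,1)=1, max(0,0)=0, max(0,4)=4, max(0,-3)=0, max(0,-2)=0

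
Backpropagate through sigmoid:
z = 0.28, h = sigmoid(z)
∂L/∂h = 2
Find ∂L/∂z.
∂L/∂z = 0.4903

σ(0.28) = 0.5695
σ'(0.28) = σ(0.28)(1 - σ(0.28)) = 0.5695 × 0.4305 = 0.2452
∂L/∂z = ∂L/∂h · σ'(z) = 2 × 0.2452 = 0.4903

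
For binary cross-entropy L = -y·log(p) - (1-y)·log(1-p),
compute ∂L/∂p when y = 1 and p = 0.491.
∂L/∂p = -2.037

∂L/∂p = -y/p + (1-y)/(1-p) = -1/0.491 + 0 = -2.037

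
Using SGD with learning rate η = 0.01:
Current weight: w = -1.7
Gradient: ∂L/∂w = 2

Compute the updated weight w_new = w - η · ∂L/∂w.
w_new = -1.72

w_new = w - η·∂L/∂w = -1.7 - 0.01×(2) = -1.7 - (0.02) = -1.72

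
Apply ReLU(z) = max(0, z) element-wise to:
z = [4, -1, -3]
h = [4, 0, 0]

ReLU applied element-wise: max(0,4)=4, max(0,-1)=0, max(0,-3)=0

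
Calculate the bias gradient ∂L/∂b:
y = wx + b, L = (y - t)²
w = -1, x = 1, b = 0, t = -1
∂L/∂b = 0

y = wx + b = (-1)(1) + 0 = -1
∂L/∂y = 2(y - t) = 2(-1 - -1) = 0
∂y/∂b = 1
∂L/∂b = ∂L/∂y · ∂y/∂b = 0 × 1 = 0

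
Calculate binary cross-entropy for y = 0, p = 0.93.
L = 2.659

L = -0·log(0.93) - 1·log(0.07) = -log(0.07) = 2.659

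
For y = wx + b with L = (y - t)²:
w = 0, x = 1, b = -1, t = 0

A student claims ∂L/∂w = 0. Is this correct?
Incorrect

y = (0)(1) + -1 = -1
∂L/∂y = 2(y - t) = 2(-1 - 0) = -2
∂y/∂w = x = 1
∂L/∂w = -2 × 1 = -2

Claimed value: 0
Incorrect: The correct gradient is -2.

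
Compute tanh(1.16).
0.821

tanh(1.16) = (e^(1.16) - e^(-1.16))/(e^(1.16) + e^(-1.16)) = 0.821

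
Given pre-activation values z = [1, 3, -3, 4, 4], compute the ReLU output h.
h = [1, 3, 0, 4, 4]

ReLU applied element-wise: max(0,1)=1, max(0,3)=3, max(0,-3)=0, max(0,4)=4, max(0,4)=4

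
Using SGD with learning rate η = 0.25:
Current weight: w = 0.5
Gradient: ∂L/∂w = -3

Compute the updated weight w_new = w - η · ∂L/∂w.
w_new = 1.25

w_new = w - η·∂L/∂w = 0.5 - 0.25×(-3) = 0.5 - (-0.75) = 1.25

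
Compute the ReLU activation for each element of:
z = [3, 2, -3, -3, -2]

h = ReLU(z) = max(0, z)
h = [3, 2, 0, 0, 0]

ReLU applied element-wise: max(0,3)=3, max(0,2)=2, max(0,-3)=0, max(0,-3)=0, max(0,-2)=0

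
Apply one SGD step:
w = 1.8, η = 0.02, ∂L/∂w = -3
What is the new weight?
w_new = 1.86

w_new = w - η·∂L/∂w = 1.8 - 0.02×(-3) = 1.8 - (-0.06) = 1.86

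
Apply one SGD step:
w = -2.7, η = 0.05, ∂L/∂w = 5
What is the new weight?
w_new = -2.95

w_new = w - η·∂L/∂w = -2.7 - 0.05×(5) = -2.7 - (0.25) = -2.95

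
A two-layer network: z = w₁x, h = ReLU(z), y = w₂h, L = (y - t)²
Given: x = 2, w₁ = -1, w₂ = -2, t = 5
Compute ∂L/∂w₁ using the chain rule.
∂L/∂w₁ = 0

Forward pass:
z = w₁x = -1×2 = -2
h = ReLU(-2) = 0
y = w₂h = -2×0 = 0

Backward pass:
∂L/∂y = 2(y - t) = 2(0 - 5) = -10
∂y/∂h = w₂ = -2
∂h/∂z = 0 (ReLU derivative)
∂z/∂w₁ = x = 2

∂L/∂w₁ = -10 × -2 × 0 × 2 = 0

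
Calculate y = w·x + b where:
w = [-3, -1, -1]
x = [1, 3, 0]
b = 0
y = -6

y = (-3)(1) + (-1)(3) + (-1)(0) + 0 = -6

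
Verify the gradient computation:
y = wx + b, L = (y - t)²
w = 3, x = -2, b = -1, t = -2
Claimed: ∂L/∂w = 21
Incorrect

y = (3)(-2) + -1 = -7
∂L/∂y = 2(y - t) = 2(-7 - -2) = -10
∂y/∂w = x = -2
∂L/∂w = -10 × -2 = 20

Claimed value: 21
Incorrect: The correct gradient is 20.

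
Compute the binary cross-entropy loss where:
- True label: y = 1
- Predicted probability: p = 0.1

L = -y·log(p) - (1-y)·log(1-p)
L = 2.303

L = -1·log(0.1) - 0·log(0.9) = -log(0.1) = 2.303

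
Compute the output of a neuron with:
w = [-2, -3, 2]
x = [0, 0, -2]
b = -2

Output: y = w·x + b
y = -6

y = (-2)(0) + (-3)(0) + (2)(-2) + -2 = -6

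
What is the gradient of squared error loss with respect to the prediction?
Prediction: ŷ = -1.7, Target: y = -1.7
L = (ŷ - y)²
∂L/∂ŷ = 0.0

∂L/∂ŷ = 2(ŷ - y) = 2(-1.7 - -1.7) = 2(0.0) = 0.0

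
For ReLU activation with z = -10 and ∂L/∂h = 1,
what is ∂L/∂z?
∂L/∂z = 0

h = ReLU(-10) = 0
Since z < 0: ∂h/∂z = 0
∂L/∂z = ∂L/∂h · ∂h/∂z = 1 × 0 = 0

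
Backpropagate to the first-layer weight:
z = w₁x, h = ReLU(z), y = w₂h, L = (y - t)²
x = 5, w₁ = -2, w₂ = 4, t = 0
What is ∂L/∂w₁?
∂L/∂w₁ = 0

Forward pass:
z = w₁x = -2×5 = -10
h = ReLU(-10) = 0
y = w₂h = 4×0 = 0

Backward pass:
∂L/∂y = 2(y - t) = 2(0 - 0) = 0
∂y/∂h = w₂ = 4
∂h/∂z = 0 (ReLU derivative)
∂z/∂w₁ = x = 5

∂L/∂w₁ = 0 × 4 × 0 × 5 = 0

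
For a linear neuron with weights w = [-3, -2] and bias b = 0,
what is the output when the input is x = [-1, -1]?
y = 5

y = (-3)(-1) + (-2)(-1) + 0 = 5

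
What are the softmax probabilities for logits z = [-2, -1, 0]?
p = [0.09, 0.2447, 0.6652]

exp(z) = [0.1353, 0.3679, 1]
Sum = 1.503
p = [0.09, 0.2447, 0.6652]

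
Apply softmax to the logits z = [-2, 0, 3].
p = [0.0064, 0.0471, 0.9465]

exp(z) = [0.1353, 1, 20.09]
Sum = 21.22
p = [0.0064, 0.0471, 0.9465]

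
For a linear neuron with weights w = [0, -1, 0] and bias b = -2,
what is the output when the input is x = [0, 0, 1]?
y = -2

y = (0)(0) + (-1)(0) + (0)(1) + -2 = -2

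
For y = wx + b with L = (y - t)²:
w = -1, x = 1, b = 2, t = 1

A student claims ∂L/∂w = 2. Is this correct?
Incorrect

y = (-1)(1) + 2 = 1
∂L/∂y = 2(y - t) = 2(1 - 1) = 0
∂y/∂w = x = 1
∂L/∂w = 0 × 1 = 0

Claimed value: 2
Incorrect: The correct gradient is 0.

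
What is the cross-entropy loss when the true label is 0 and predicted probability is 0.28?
L = 0.3285

L = -0·log(0.28) - 1·log(0.72) = -log(0.72) = 0.3285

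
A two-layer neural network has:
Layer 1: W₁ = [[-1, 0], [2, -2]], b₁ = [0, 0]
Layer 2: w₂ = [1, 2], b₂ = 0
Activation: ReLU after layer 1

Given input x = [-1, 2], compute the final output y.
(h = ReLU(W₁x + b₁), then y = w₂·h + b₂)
y = 1

Layer 1 pre-activation: z₁ = [1, -6]
After ReLU: h = [1, 0]
Layer 2 output: y = 1×1 + 2×0 + 0 = 1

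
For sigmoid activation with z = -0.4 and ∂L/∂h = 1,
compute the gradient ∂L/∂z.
∂L/∂z = 0.2403

σ(-0.4) = 0.4013
σ'(-0.4) = σ(-0.4)(1 - σ(-0.4)) = 0.4013 × 0.5987 = 0.2403
∂L/∂z = ∂L/∂h · σ'(z) = 1 × 0.2403 = 0.2403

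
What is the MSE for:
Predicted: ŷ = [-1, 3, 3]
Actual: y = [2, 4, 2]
MSE = 3.667

MSE = (1/3)((-1-2)² + (3-4)² + (3-2)²) = (1/3)(9 + 1 + 1) = 3.667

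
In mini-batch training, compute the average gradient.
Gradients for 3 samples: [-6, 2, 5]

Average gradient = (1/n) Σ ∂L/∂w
Average gradient = 0.3333

Average = (1/3)(-6 + 2 + 5) = 1/3 = 0.3333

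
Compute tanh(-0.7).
-0.6044

tanh(-0.7) = (e^(-0.7) - e^(0.7))/(e^(-0.7) + e^(0.7)) = -0.6044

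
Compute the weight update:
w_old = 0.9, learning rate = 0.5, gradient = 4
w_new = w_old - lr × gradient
w_new = -1.1

w_new = w - η·∂L/∂w = 0.9 - 0.5×(4) = 0.9 - (2) = -1.1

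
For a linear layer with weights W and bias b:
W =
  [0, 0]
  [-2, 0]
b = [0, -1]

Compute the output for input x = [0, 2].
y = [0, -1]

Wx = [0×0 + 0×2, -2×0 + 0×2]
   = [0, 0]
y = Wx + b = [0 + 0, 0 + -1] = [0, -1]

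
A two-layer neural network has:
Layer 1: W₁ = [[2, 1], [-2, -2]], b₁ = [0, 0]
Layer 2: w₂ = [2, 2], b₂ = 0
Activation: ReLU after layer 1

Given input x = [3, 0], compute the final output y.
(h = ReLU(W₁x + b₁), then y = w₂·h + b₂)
y = 12

Layer 1 pre-activation: z₁ = [6, -6]
After ReLU: h = [6, 0]
Layer 2 output: y = 2×6 + 2×0 + 0 = 12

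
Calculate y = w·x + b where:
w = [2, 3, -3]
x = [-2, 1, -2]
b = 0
y = 5

y = (2)(-2) + (3)(1) + (-3)(-2) + 0 = 5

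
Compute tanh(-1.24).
-0.8455

tanh(-1.24) = (e^(-1.24) - e^(1.24))/(e^(-1.24) + e^(1.24)) = -0.8455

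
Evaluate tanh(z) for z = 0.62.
0.5511

tanh(0.62) = (e^(0.62) - e^(-0.62))/(e^(0.62) + e^(-0.62)) = 0.5511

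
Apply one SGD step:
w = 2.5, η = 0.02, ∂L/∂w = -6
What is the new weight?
w_new = 2.62

w_new = w - η·∂L/∂w = 2.5 - 0.02×(-6) = 2.5 - (-0.12) = 2.62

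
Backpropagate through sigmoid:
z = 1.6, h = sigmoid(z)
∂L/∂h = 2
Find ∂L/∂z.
∂L/∂z = 0.2795

σ(1.6) = 0.832
σ'(1.6) = σ(1.6)(1 - σ(1.6)) = 0.832 × 0.168 = 0.1398
∂L/∂z = ∂L/∂h · σ'(z) = 2 × 0.1398 = 0.2795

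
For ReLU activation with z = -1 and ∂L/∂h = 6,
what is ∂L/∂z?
∂L/∂z = 0

h = ReLU(-1) = 0
Since z < 0: ∂h/∂z = 0
∂L/∂z = ∂L/∂h · ∂h/∂z = 6 × 0 = 0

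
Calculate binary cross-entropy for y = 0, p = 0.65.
L = 1.05

L = -0·log(0.65) - 1·log(0.35) = -log(0.35) = 1.05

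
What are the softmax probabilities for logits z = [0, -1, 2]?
p = [0.1142, 0.042, 0.8438]

exp(z) = [1, 0.3679, 7.389]
Sum = 8.757
p = [0.1142, 0.042, 0.8438]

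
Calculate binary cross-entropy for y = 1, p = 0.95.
L = 0.05129

L = -1·log(0.95) - 0·log(0.05) = -log(0.95) = 0.05129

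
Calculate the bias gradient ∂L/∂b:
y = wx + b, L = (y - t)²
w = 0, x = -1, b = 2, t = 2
∂L/∂b = 0

y = wx + b = (0)(-1) + 2 = 2
∂L/∂y = 2(y - t) = 2(2 - 2) = 0
∂y/∂b = 1
∂L/∂b = ∂L/∂y · ∂y/∂b = 0 × 1 = 0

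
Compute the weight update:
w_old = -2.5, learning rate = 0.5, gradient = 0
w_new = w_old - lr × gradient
w_new = -2.5

w_new = w - η·∂L/∂w = -2.5 - 0.5×(0) = -2.5 - (0) = -2.5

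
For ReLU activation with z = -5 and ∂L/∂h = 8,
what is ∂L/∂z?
∂L/∂z = 0

h = ReLU(-5) = 0
Since z < 0: ∂h/∂z = 0
∂L/∂z = ∂L/∂h · ∂h/∂z = 8 × 0 = 0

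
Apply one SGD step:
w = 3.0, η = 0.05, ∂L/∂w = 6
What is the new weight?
w_new = 2.7

w_new = w - η·∂L/∂w = 3.0 - 0.05×(6) = 3.0 - (0.3) = 2.7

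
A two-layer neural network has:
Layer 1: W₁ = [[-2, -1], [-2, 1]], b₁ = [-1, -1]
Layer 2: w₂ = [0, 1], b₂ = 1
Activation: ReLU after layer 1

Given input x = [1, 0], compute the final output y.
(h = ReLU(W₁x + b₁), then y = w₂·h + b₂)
y = 1

Layer 1 pre-activation: z₁ = [-3, -3]
After ReLU: h = [0, 0]
Layer 2 output: y = 0×0 + 1×0 + 1 = 1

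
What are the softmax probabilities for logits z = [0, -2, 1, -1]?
p = [0.2369, 0.0321, 0.6439, 0.0871]

exp(z) = [1, 0.1353, 2.718, 0.3679]
Sum = 4.221
p = [0.2369, 0.0321, 0.6439, 0.0871]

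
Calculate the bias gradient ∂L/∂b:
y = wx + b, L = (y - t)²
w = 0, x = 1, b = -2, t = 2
∂L/∂b = -8

y = wx + b = (0)(1) + -2 = -2
∂L/∂y = 2(y - t) = 2(-2 - 2) = -8
∂y/∂b = 1
∂L/∂b = ∂L/∂y · ∂y/∂b = -8 × 1 = -8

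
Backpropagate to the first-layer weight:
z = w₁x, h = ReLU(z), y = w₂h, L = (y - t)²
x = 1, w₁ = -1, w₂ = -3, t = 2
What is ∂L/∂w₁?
∂L/∂w₁ = 0

Forward pass:
z = w₁x = -1×1 = -1
h = ReLU(-1) = 0
y = w₂h = -3×0 = 0

Backward pass:
∂L/∂y = 2(y - t) = 2(0 - 2) = -4
∂y/∂h = w₂ = -3
∂h/∂z = 0 (ReLU derivative)
∂z/∂w₁ = x = 1

∂L/∂w₁ = -4 × -3 × 0 × 1 = 0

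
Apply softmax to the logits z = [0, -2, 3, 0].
p = [0.045, 0.0061, 0.9039, 0.045]

exp(z) = [1, 0.1353, 20.09, 1]
Sum = 22.22
p = [0.045, 0.0061, 0.9039, 0.045]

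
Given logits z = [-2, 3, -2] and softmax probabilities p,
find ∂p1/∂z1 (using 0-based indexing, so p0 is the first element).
∂p1/∂z1 = 0.01312

p = softmax(z) = [0.006648, 0.9867, 0.006648]
p1 = 0.9867

∂p1/∂z1 = p1(1 - p1) = 0.9867 × (1 - 0.9867) = 0.01312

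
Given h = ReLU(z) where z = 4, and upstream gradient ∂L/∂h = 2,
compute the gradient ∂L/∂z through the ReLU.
∂L/∂z = 2

h = ReLU(4) = 4
Since z > 0: ∂h/∂z = 1
∂L/∂z = ∂L/∂h · ∂h/∂z = 2 × 1 = 2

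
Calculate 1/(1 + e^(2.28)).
0.09279

sigmoid(-2.28) = 1/(1 + e^(2.28)) = 1/(1 + 9.777) = 0.09279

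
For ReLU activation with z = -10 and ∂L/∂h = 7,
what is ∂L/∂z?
∂L/∂z = 0

h = ReLU(-10) = 0
Since z < 0: ∂h/∂z = 0
∂L/∂z = ∂L/∂h · ∂h/∂z = 7 × 0 = 0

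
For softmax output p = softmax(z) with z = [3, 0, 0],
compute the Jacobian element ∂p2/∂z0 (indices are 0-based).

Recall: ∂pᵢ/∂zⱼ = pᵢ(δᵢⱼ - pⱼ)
∂p2/∂z0 = -0.04118

p = softmax(z) = [0.9094, 0.04528, 0.04528]
p2 = 0.04528, p0 = 0.9094

∂p2/∂z0 = -p2 × p0 = -0.04528 × 0.9094 = -0.04118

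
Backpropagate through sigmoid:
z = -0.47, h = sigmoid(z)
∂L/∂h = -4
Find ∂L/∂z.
∂L/∂z = -0.9467

σ(-0.47) = 0.3846
σ'(-0.47) = σ(-0.47)(1 - σ(-0.47)) = 0.3846 × 0.6154 = 0.2367
∂L/∂z = ∂L/∂h · σ'(z) = -4 × 0.2367 = -0.9467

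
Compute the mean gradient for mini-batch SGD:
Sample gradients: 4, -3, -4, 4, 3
Average gradient = 0.8

Average = (1/5)(4 + -3 + -4 + 4 + 3) = 4/5 = 0.8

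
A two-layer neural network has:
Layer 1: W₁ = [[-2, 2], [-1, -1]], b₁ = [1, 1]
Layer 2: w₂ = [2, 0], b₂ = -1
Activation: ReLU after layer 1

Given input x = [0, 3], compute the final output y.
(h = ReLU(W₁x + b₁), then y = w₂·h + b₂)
y = 13

Layer 1 pre-activation: z₁ = [7, -2]
After ReLU: h = [7, 0]
Layer 2 output: y = 2×7 + 0×0 + -1 = 13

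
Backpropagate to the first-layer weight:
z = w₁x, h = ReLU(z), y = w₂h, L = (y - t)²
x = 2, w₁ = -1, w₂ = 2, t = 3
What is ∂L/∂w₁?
∂L/∂w₁ = 0

Forward pass:
z = w₁x = -1×2 = -2
h = ReLU(-2) = 0
y = w₂h = 2×0 = 0

Backward pass:
∂L/∂y = 2(y - t) = 2(0 - 3) = -6
∂y/∂h = w₂ = 2
∂h/∂z = 0 (ReLU derivative)
∂z/∂w₁ = x = 2

∂L/∂w₁ = -6 × 2 × 0 × 2 = 0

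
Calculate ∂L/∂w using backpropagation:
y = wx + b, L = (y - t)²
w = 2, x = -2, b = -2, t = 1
∂L/∂w = 28

y = wx + b = (2)(-2) + -2 = -6
∂L/∂y = 2(y - t) = 2(-6 - 1) = -14
∂y/∂w = x = -2
∂L/∂w = ∂L/∂y · ∂y/∂w = -14 × -2 = 28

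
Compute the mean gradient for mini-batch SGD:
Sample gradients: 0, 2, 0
Average gradient = 0.6667

Average = (1/3)(0 + 2 + 0) = 2/3 = 0.6667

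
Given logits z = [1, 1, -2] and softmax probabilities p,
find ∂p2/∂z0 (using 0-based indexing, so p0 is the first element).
∂p2/∂z0 = -0.01185

p = softmax(z) = [0.4879, 0.4879, 0.02429]
p2 = 0.02429, p0 = 0.4879

∂p2/∂z0 = -p2 × p0 = -0.02429 × 0.4879 = -0.01185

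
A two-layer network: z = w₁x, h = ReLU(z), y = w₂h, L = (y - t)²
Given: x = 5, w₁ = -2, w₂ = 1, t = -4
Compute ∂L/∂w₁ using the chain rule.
∂L/∂w₁ = 0

Forward pass:
z = w₁x = -2×5 = -10
h = ReLU(-10) = 0
y = w₂h = 1×0 = 0

Backward pass:
∂L/∂y = 2(y - t) = 2(0 - -4) = 8
∂y/∂h = w₂ = 1
∂h/∂z = 0 (ReLU derivative)
∂z/∂w₁ = x = 5

∂L/∂w₁ = 8 × 1 × 0 × 5 = 0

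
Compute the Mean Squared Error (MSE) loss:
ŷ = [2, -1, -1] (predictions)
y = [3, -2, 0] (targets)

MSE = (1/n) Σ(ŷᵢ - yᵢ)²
MSE = 1

MSE = (1/3)((2-3)² + (-1--2)² + (-1-0)²) = (1/3)(1 + 1 + 1) = 1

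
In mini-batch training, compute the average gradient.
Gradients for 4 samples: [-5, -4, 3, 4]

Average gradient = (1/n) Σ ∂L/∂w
Average gradient = -0.5

Average = (1/4)(-5 + -4 + 3 + 4) = -2/4 = -0.5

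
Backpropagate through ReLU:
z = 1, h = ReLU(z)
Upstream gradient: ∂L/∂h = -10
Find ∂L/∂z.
∂L/∂z = -10

h = ReLU(1) = 1
Since z > 0: ∂h/∂z = 1
∂L/∂z = ∂L/∂h · ∂h/∂z = -10 × 1 = -10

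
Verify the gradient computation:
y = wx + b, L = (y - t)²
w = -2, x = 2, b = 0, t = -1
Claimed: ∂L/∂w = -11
Incorrect

y = (-2)(2) + 0 = -4
∂L/∂y = 2(y - t) = 2(-4 - -1) = -6
∂y/∂w = x = 2
∂L/∂w = -6 × 2 = -12

Claimed value: -11
Incorrect: The correct gradient is -12.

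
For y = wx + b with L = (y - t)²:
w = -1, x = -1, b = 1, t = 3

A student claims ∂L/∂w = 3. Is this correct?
Incorrect

y = (-1)(-1) + 1 = 2
∂L/∂y = 2(y - t) = 2(2 - 3) = -2
∂y/∂w = x = -1
∂L/∂w = -2 × -1 = 2

Claimed value: 3
Incorrect: The correct gradient is 2.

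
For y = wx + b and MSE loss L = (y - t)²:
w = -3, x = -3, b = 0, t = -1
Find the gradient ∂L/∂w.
∂L/∂w = -60

y = wx + b = (-3)(-3) + 0 = 9
∂L/∂y = 2(y - t) = 2(9 - -1) = 20
∂y/∂w = x = -3
∂L/∂w = ∂L/∂y · ∂y/∂w = 20 × -3 = -60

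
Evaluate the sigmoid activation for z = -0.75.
0.3208

sigmoid(-0.75) = 1/(1 + e^(0.75)) = 1/(1 + 2.117) = 0.3208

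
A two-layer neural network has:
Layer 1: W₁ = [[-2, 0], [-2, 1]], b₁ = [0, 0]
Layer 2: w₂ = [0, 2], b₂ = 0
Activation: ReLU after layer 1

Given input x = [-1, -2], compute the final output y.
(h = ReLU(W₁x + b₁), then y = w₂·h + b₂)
y = 0

Layer 1 pre-activation: z₁ = [2, 0]
After ReLU: h = [2, 0]
Layer 2 output: y = 0×2 + 2×0 + 0 = 0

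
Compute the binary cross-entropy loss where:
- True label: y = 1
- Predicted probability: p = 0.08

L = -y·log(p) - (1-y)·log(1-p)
L = 2.526

L = -1·log(0.08) - 0·log(0.92) = -log(0.08) = 2.526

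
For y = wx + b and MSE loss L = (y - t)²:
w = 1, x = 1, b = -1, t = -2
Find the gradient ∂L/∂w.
∂L/∂w = 4

y = wx + b = (1)(1) + -1 = 0
∂L/∂y = 2(y - t) = 2(0 - -2) = 4
∂y/∂w = x = 1
∂L/∂w = ∂L/∂y · ∂y/∂w = 4 × 1 = 4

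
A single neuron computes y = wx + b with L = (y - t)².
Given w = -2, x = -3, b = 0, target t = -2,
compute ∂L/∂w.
∂L/∂w = -48

y = wx + b = (-2)(-3) + 0 = 6
∂L/∂y = 2(y - t) = 2(6 - -2) = 16
∂y/∂w = x = -3
∂L/∂w = ∂L/∂y · ∂y/∂w = 16 × -3 = -48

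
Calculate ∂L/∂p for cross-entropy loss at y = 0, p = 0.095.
∂L/∂p = 1.105

∂L/∂p = -y/p + (1-y)/(1-p) = 0 + 1/0.905 = 1.105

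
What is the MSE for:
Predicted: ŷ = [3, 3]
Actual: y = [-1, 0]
MSE = 12.5

MSE = (1/2)((3--1)² + (3-0)²) = (1/2)(16 + 9) = 12.5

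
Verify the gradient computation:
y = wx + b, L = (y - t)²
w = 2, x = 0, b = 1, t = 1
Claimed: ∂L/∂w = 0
Correct

y = (2)(0) + 1 = 1
∂L/∂y = 2(y - t) = 2(1 - 1) = 0
∂y/∂w = x = 0
∂L/∂w = 0 × 0 = 0

Claimed value: 0
Correct: The correct gradient is 0.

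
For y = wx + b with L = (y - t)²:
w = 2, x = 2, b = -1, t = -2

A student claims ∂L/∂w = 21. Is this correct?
Incorrect

y = (2)(2) + -1 = 3
∂L/∂y = 2(y - t) = 2(3 - -2) = 10
∂y/∂w = x = 2
∂L/∂w = 10 × 2 = 20

Claimed value: 21
Incorrect: The correct gradient is 20.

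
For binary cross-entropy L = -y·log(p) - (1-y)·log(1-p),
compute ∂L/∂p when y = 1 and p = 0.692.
∂L/∂p = -1.445

∂L/∂p = -y/p + (1-y)/(1-p) = -1/0.692 + 0 = -1.445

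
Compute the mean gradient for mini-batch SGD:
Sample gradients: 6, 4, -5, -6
Average gradient = -0.25

Average = (1/4)(6 + 4 + -5 + -6) = -1/4 = -0.25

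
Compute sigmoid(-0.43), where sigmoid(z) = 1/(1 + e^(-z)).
0.3941

sigmoid(-0.43) = 1/(1 + e^(0.43)) = 1/(1 + 1.537) = 0.3941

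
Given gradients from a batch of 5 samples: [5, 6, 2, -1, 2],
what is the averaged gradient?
Average gradient = 2.8

Average = (1/5)(5 + 6 + 2 + -1 + 2) = 14/5 = 2.8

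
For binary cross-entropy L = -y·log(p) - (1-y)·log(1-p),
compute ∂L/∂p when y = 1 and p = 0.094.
∂L/∂p = -10.64

∂L/∂p = -y/p + (1-y)/(1-p) = -1/0.094 + 0 = -10.64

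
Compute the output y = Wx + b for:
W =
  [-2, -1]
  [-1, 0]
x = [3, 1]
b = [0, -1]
y = [-7, -4]

Wx = [-2×3 + -1×1, -1×3 + 0×1]
   = [-7, -3]
y = Wx + b = [-7 + 0, -3 + -1] = [-7, -4]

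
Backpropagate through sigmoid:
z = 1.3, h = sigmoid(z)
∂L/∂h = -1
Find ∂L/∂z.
∂L/∂z = -0.1683

σ(1.3) = 0.7858
σ'(1.3) = σ(1.3)(1 - σ(1.3)) = 0.7858 × 0.2142 = 0.1683
∂L/∂z = ∂L/∂h · σ'(z) = -1 × 0.1683 = -0.1683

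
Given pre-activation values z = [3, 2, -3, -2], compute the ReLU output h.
h = [3, 2, 0, 0]

ReLU applied element-wise: max(0,3)=3, max(0,2)=2, max(0,-3)=0, max(0,-2)=0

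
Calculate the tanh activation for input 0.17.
0.1684

tanh(0.17) = (e^(0.17) - e^(-0.17))/(e^(0.17) + e^(-0.17)) = 0.1684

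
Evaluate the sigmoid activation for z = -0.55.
0.3659

sigmoid(-0.55) = 1/(1 + e^(0.55)) = 1/(1 + 1.733) = 0.3659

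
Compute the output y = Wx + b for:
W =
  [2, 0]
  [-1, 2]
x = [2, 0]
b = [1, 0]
y = [5, -2]

Wx = [2×2 + 0×0, -1×2 + 2×0]
   = [4, -2]
y = Wx + b = [4 + 1, -2 + 0] = [5, -2]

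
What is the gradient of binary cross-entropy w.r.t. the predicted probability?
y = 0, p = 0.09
∂L/∂p = 1.099

∂L/∂p = -y/p + (1-y)/(1-p) = 0 + 1/0.91 = 1.099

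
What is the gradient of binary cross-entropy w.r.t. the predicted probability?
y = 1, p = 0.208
∂L/∂p = -4.808

∂L/∂p = -y/p + (1-y)/(1-p) = -1/0.208 + 0 = -4.808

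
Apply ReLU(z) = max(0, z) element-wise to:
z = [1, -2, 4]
h = [1, 0, 4]

ReLU applied element-wise: max(0,1)=1, max(0,-2)=0, max(0,4)=4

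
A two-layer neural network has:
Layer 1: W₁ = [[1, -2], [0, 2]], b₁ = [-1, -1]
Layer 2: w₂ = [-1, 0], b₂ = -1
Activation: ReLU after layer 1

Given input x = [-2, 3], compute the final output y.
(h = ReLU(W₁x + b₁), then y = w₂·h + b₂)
y = -1

Layer 1 pre-activation: z₁ = [-9, 5]
After ReLU: h = [0, 5]
Layer 2 output: y = -1×0 + 0×5 + -1 = -1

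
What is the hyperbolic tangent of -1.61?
-0.9232

tanh(-1.61) = (e^(-1.61) - e^(1.61))/(e^(-1.61) + e^(1.61)) = -0.9232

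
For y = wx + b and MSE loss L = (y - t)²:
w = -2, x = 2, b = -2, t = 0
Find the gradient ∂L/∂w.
∂L/∂w = -24

y = wx + b = (-2)(2) + -2 = -6
∂L/∂y = 2(y - t) = 2(-6 - 0) = -12
∂y/∂w = x = 2
∂L/∂w = ∂L/∂y · ∂y/∂w = -12 × 2 = -24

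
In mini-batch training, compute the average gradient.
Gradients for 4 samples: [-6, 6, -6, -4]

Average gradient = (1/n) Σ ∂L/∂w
Average gradient = -2.5

Average = (1/4)(-6 + 6 + -6 + -4) = -10/4 = -2.5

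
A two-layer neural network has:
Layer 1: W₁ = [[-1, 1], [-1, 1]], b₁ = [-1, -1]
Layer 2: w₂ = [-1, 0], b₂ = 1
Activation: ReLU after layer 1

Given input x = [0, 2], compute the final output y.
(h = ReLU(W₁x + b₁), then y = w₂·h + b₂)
y = 0

Layer 1 pre-activation: z₁ = [1, 1]
After ReLU: h = [1, 1]
Layer 2 output: y = -1×1 + 0×1 + 1 = 0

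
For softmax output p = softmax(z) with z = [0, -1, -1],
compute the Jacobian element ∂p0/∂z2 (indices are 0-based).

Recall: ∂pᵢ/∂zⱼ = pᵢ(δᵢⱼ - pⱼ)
∂p0/∂z2 = -0.1221

p = softmax(z) = [0.5761, 0.2119, 0.2119]
p0 = 0.5761, p2 = 0.2119

∂p0/∂z2 = -p0 × p2 = -0.5761 × 0.2119 = -0.1221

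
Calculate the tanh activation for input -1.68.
-0.9329

tanh(-1.68) = (e^(-1.68) - e^(1.68))/(e^(-1.68) + e^(1.68)) = -0.9329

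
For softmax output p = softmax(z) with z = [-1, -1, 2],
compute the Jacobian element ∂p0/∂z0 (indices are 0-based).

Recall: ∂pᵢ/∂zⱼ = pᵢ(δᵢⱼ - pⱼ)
∂p0/∂z0 = 0.04323

p = softmax(z) = [0.04528, 0.04528, 0.9094]
p0 = 0.04528

∂p0/∂z0 = p0(1 - p0) = 0.04528 × (1 - 0.04528) = 0.04323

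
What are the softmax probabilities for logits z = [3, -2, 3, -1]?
p = [0.4938, 0.0033, 0.4938, 0.009]

exp(z) = [20.09, 0.1353, 20.09, 0.3679]
Sum = 40.67
p = [0.4938, 0.0033, 0.4938, 0.009]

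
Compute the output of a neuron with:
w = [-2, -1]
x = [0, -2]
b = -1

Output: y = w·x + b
y = 1

y = (-2)(0) + (-1)(-2) + -1 = 1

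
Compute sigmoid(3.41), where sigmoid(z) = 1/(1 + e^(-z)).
0.968

sigmoid(3.41) = 1/(1 + e^(-3.41)) = 1/(1 + 0.03304) = 0.968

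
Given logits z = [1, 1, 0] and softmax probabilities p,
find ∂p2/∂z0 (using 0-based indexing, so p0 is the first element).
∂p2/∂z0 = -0.06561

p = softmax(z) = [0.4223, 0.4223, 0.1554]
p2 = 0.1554, p0 = 0.4223

∂p2/∂z0 = -p2 × p0 = -0.1554 × 0.4223 = -0.06561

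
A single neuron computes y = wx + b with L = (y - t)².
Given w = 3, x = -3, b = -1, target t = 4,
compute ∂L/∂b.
∂L/∂b = -28

y = wx + b = (3)(-3) + -1 = -10
∂L/∂y = 2(y - t) = 2(-10 - 4) = -28
∂y/∂b = 1
∂L/∂b = ∂L/∂y · ∂y/∂b = -28 × 1 = -28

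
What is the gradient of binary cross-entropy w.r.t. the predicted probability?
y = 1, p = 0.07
∂L/∂p = -14.29

∂L/∂p = -y/p + (1-y)/(1-p) = -1/0.07 + 0 = -14.29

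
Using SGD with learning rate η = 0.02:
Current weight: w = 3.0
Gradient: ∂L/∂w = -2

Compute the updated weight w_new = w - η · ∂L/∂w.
w_new = 3.04

w_new = w - η·∂L/∂w = 3.0 - 0.02×(-2) = 3.0 - (-0.04) = 3.04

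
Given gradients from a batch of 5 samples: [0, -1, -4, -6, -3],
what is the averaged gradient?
Average gradient = -2.8

Average = (1/5)(0 + -1 + -4 + -6 + -3) = -14/5 = -2.8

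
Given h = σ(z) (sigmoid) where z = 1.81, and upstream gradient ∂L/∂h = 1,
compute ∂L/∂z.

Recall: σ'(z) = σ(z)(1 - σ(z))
∂L/∂z = 0.1209

σ(1.81) = 0.8594
σ'(1.81) = σ(1.81)(1 - σ(1.81)) = 0.8594 × 0.1406 = 0.1209
∂L/∂z = ∂L/∂h · σ'(z) = 1 × 0.1209 = 0.1209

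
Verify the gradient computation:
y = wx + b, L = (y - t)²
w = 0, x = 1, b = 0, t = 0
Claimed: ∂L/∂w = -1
Incorrect

y = (0)(1) + 0 = 0
∂L/∂y = 2(y - t) = 2(0 - 0) = 0
∂y/∂w = x = 1
∂L/∂w = 0 × 1 = 0

Claimed value: -1
Incorrect: The correct gradient is 0.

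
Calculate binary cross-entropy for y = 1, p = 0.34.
L = 1.079

L = -1·log(0.34) - 0·log(0.66) = -log(0.34) = 1.079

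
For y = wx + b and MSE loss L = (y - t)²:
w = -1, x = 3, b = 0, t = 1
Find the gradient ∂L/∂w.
∂L/∂w = -24

y = wx + b = (-1)(3) + 0 = -3
∂L/∂y = 2(y - t) = 2(-3 - 1) = -8
∂y/∂w = x = 3
∂L/∂w = ∂L/∂y · ∂y/∂w = -8 × 3 = -24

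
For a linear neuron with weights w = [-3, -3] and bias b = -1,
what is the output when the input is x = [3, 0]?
y = -10

y = (-3)(3) + (-3)(0) + -1 = -10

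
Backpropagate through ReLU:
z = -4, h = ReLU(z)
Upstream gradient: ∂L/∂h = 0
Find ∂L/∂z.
∂L/∂z = 0

h = ReLU(-4) = 0
Since z < 0: ∂h/∂z = 0
∂L/∂z = ∂L/∂h · ∂h/∂z = 0 × 0 = 0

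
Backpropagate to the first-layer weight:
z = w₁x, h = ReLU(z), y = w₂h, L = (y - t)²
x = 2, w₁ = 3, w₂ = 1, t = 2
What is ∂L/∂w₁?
∂L/∂w₁ = 16

Forward pass:
z = w₁x = 3×2 = 6
h = ReLU(6) = 6
y = w₂h = 1×6 = 6

Backward pass:
∂L/∂y = 2(y - t) = 2(6 - 2) = 8
∂y/∂h = w₂ = 1
∂h/∂z = 1 (ReLU derivative)
∂z/∂w₁ = x = 2

∂L/∂w₁ = 8 × 1 × 1 × 2 = 16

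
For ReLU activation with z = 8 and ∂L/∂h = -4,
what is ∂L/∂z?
∂L/∂z = -4

h = ReLU(8) = 8
Since z > 0: ∂h/∂z = 1
∂L/∂z = ∂L/∂h · ∂h/∂z = -4 × 1 = -4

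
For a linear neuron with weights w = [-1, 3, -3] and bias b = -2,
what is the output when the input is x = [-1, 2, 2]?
y = -1

y = (-1)(-1) + (3)(2) + (-3)(2) + -2 = -1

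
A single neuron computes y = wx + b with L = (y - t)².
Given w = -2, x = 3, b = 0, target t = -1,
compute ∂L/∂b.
∂L/∂b = -10

y = wx + b = (-2)(3) + 0 = -6
∂L/∂y = 2(y - t) = 2(-6 - -1) = -10
∂y/∂b = 1
∂L/∂b = ∂L/∂y · ∂y/∂b = -10 × 1 = -10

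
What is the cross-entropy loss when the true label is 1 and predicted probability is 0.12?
L = 2.12

L = -1·log(0.12) - 0·log(0.88) = -log(0.12) = 2.12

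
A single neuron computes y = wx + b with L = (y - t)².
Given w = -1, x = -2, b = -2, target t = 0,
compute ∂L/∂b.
∂L/∂b = 0

y = wx + b = (-1)(-2) + -2 = 0
∂L/∂y = 2(y - t) = 2(0 - 0) = 0
∂y/∂b = 1
∂L/∂b = ∂L/∂y · ∂y/∂b = 0 × 1 = 0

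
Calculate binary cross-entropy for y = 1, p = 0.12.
L = 2.12

L = -1·log(0.12) - 0·log(0.88) = -log(0.12) = 2.12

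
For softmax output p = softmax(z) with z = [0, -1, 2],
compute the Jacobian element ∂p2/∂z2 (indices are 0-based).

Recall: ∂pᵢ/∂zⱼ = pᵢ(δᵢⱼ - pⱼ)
∂p2/∂z2 = 0.1318

p = softmax(z) = [0.1142, 0.04201, 0.8438]
p2 = 0.8438

∂p2/∂z2 = p2(1 - p2) = 0.8438 × (1 - 0.8438) = 0.1318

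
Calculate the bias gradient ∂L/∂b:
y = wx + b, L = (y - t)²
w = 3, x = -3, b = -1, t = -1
∂L/∂b = -18

y = wx + b = (3)(-3) + -1 = -10
∂L/∂y = 2(y - t) = 2(-10 - -1) = -18
∂y/∂b = 1
∂L/∂b = ∂L/∂y · ∂y/∂b = -18 × 1 = -18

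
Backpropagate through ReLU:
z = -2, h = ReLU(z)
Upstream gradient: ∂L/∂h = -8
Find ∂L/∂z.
∂L/∂z = 0

h = ReLU(-2) = 0
Since z < 0: ∂h/∂z = 0
∂L/∂z = ∂L/∂h · ∂h/∂z = -8 × 0 = 0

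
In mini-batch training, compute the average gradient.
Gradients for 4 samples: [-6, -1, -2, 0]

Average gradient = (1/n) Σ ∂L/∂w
Average gradient = -2.25

Average = (1/4)(-6 + -1 + -2 + 0) = -9/4 = -2.25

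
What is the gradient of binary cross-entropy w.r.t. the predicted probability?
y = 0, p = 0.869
∂L/∂p = 7.634

∂L/∂p = -y/p + (1-y)/(1-p) = 0 + 1/0.131 = 7.634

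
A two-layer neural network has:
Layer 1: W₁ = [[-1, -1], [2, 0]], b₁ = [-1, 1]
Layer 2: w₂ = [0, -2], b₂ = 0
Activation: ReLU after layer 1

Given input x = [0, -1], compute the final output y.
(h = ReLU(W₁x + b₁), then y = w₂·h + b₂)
y = -2

Layer 1 pre-activation: z₁ = [0, 1]
After ReLU: h = [0, 1]
Layer 2 output: y = 0×0 + -2×1 + 0 = -2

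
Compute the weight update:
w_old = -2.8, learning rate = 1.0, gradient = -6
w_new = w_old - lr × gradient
w_new = 3.2

w_new = w - η·∂L/∂w = -2.8 - 1.0×(-6) = -2.8 - (-6) = 3.2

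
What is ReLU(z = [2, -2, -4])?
h = [2, 0, 0]

ReLU applied element-wise: max(0,2)=2, max(0,-2)=0, max(0,-4)=0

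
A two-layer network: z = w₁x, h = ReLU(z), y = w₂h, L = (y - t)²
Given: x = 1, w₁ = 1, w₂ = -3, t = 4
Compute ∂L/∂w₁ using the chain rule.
∂L/∂w₁ = 42

Forward pass:
z = w₁x = 1×1 = 1
h = ReLU(1) = 1
y = w₂h = -3×1 = -3

Backward pass:
∂L/∂y = 2(y - t) = 2(-3 - 4) = -14
∂y/∂h = w₂ = -3
∂h/∂z = 1 (ReLU derivative)
∂z/∂w₁ = x = 1

∂L/∂w₁ = -14 × -3 × 1 × 1 = 42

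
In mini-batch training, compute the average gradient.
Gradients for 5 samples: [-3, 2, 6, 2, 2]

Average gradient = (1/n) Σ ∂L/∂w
Average gradient = 1.8

Average = (1/5)(-3 + 2 + 6 + 2 + 2) = 9/5 = 1.8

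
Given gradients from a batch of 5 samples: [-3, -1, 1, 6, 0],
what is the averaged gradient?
Average gradient = 0.6

Average = (1/5)(-3 + -1 + 1 + 6 + 0) = 3/5 = 0.6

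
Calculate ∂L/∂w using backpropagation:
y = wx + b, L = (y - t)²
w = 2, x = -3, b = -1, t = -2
∂L/∂w = 30

y = wx + b = (2)(-3) + -1 = -7
∂L/∂y = 2(y - t) = 2(-7 - -2) = -10
∂y/∂w = x = -3
∂L/∂w = ∂L/∂y · ∂y/∂w = -10 × -3 = 30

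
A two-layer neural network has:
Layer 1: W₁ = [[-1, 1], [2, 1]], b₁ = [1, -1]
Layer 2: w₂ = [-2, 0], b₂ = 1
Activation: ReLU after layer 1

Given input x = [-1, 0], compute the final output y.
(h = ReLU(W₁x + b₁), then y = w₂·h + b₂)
y = -3

Layer 1 pre-activation: z₁ = [2, -3]
After ReLU: h = [2, 0]
Layer 2 output: y = -2×2 + 0×0 + 1 = -3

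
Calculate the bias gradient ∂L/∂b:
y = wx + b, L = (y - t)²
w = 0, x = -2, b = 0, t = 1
∂L/∂b = -2

y = wx + b = (0)(-2) + 0 = 0
∂L/∂y = 2(y - t) = 2(0 - 1) = -2
∂y/∂b = 1
∂L/∂b = ∂L/∂y · ∂y/∂b = -2 × 1 = -2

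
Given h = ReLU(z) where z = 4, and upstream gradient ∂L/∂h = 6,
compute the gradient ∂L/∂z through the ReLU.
∂L/∂z = 6

h = ReLU(4) = 4
Since z > 0: ∂h/∂z = 1
∂L/∂z = ∂L/∂h · ∂h/∂z = 6 × 1 = 6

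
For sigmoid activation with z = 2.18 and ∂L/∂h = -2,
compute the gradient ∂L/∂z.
∂L/∂z = -0.1825

σ(2.18) = 0.8984
σ'(2.18) = σ(2.18)(1 - σ(2.18)) = 0.8984 × 0.1016 = 0.09125
∂L/∂z = ∂L/∂h · σ'(z) = -2 × 0.09125 = -0.1825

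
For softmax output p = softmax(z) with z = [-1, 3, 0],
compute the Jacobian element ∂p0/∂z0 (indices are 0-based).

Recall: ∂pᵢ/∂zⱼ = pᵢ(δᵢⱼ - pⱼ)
∂p0/∂z0 = 0.01685

p = softmax(z) = [0.01715, 0.9362, 0.04661]
p0 = 0.01715

∂p0/∂z0 = p0(1 - p0) = 0.01715 × (1 - 0.01715) = 0.01685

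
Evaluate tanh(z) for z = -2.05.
-0.9674

tanh(-2.05) = (e^(-2.05) - e^(2.05))/(e^(-2.05) + e^(2.05)) = -0.9674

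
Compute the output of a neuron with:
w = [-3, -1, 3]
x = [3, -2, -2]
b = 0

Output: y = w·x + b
y = -13

y = (-3)(3) + (-1)(-2) + (3)(-2) + 0 = -13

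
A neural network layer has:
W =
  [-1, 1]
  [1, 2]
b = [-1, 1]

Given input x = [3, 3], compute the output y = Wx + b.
y = [-1, 10]

Wx = [-1×3 + 1×3, 1×3 + 2×3]
   = [0, 9]
y = Wx + b = [0 + -1, 9 + 1] = [-1, 10]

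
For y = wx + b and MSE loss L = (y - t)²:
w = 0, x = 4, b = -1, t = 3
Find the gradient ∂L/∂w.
∂L/∂w = -32

y = wx + b = (0)(4) + -1 = -1
∂L/∂y = 2(y - t) = 2(-1 - 3) = -8
∂y/∂w = x = 4
∂L/∂w = ∂L/∂y · ∂y/∂w = -8 × 4 = -32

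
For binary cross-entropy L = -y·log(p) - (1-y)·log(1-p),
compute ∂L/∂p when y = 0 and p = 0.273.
∂L/∂p = 1.376

∂L/∂p = -y/p + (1-y)/(1-p) = 0 + 1/0.727 = 1.376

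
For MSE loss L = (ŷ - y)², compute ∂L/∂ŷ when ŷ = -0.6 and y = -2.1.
∂L/∂ŷ = 3.0

∂L/∂ŷ = 2(ŷ - y) = 2(-0.6 - -2.1) = 2(1.5) = 3.0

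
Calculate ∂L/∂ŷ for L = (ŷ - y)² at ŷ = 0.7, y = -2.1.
∂L/∂ŷ = 5.6

∂L/∂ŷ = 2(ŷ - y) = 2(0.7 - -2.1) = 2(2.8) = 5.6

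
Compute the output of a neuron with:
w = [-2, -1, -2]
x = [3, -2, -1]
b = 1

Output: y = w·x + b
y = -1

y = (-2)(3) + (-1)(-2) + (-2)(-1) + 1 = -1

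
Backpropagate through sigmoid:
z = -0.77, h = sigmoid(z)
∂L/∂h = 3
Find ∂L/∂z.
∂L/∂z = 0.649

σ(-0.77) = 0.3165
σ'(-0.77) = σ(-0.77)(1 - σ(-0.77)) = 0.3165 × 0.6835 = 0.2163
∂L/∂z = ∂L/∂h · σ'(z) = 3 × 0.2163 = 0.649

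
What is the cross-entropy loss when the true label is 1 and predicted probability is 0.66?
L = 0.4155

L = -1·log(0.66) - 0·log(0.34) = -log(0.66) = 0.4155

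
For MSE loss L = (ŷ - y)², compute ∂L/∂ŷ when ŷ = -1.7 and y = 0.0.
∂L/∂ŷ = -3.4

∂L/∂ŷ = 2(ŷ - y) = 2(-1.7 - 0.0) = 2(-1.7) = -3.4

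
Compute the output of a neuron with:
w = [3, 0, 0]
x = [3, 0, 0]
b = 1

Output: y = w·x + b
y = 10

y = (3)(3) + (0)(0) + (0)(0) + 1 = 10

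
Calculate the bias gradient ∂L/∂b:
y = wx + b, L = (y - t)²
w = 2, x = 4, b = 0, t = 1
∂L/∂b = 14

y = wx + b = (2)(4) + 0 = 8
∂L/∂y = 2(y - t) = 2(8 - 1) = 14
∂y/∂b = 1
∂L/∂b = ∂L/∂y · ∂y/∂b = 14 × 1 = 14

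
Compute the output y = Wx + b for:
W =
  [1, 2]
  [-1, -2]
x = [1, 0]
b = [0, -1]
y = [1, -2]

Wx = [1×1 + 2×0, -1×1 + -2×0]
   = [1, -1]
y = Wx + b = [1 + 0, -1 + -1] = [1, -2]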